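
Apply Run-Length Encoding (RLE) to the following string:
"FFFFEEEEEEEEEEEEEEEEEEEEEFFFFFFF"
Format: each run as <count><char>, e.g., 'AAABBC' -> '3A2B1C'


Scanning runs left to right:
  i=0: run of 'F' x 4 -> '4F'
  i=4: run of 'E' x 21 -> '21E'
  i=25: run of 'F' x 7 -> '7F'

RLE = 4F21E7F


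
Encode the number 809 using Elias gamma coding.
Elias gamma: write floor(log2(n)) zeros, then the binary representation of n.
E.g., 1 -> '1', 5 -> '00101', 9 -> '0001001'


num_bits = floor(log2(809)) + 1 = 10
leading_zeros = num_bits - 1 = 9
binary(809) = 1100101001

Elias gamma(809) = '000000000' + '1100101001' = 0000000001100101001 (19 bits)


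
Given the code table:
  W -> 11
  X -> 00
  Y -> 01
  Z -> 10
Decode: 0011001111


Decoding:
00 -> X
11 -> W
00 -> X
11 -> W
11 -> W


Result: XWXWW


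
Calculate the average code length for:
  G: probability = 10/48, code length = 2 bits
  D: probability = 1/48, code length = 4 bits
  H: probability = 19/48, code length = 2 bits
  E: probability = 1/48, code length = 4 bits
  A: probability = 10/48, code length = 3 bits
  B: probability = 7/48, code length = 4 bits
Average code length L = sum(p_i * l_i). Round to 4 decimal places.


Weighted contributions p_i * l_i:
  G: (10/48) * 2 = 20/48
  D: (1/48) * 4 = 4/48
  H: (19/48) * 2 = 38/48
  E: (1/48) * 4 = 4/48
  A: (10/48) * 3 = 30/48
  B: (7/48) * 4 = 28/48
Sum = (20 + 4 + 38 + 4 + 30 + 28)/48 = 124/48

L = 124/48 = 2.5833 bits/symbol


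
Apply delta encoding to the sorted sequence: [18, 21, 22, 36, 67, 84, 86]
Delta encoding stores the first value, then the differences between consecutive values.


First value: 18
Deltas:
  21 - 18 = 3
  22 - 21 = 1
  36 - 22 = 14
  67 - 36 = 31
  84 - 67 = 17
  86 - 84 = 2


Delta encoded: [18, 3, 1, 14, 31, 17, 2]


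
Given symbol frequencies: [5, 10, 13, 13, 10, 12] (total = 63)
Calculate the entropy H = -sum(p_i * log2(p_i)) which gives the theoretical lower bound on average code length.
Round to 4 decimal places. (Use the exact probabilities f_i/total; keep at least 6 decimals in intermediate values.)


Per-symbol terms -p_i * log2(p_i) with p_i = f_i/63:
  p = 5/63 = 0.079365: log2(p) = -3.655352, -p*log2(p) = 0.290107
  p = 10/63 = 0.158730: log2(p) = -2.655352, -p*log2(p) = 0.421484
  p = 13/63 = 0.206349: log2(p) = -2.276840, -p*log2(p) = 0.469824
  p = 13/63 = 0.206349: log2(p) = -2.276840, -p*log2(p) = 0.469824
  p = 10/63 = 0.158730: log2(p) = -2.655352, -p*log2(p) = 0.421484
  p = 12/63 = 0.190476: log2(p) = -2.392317, -p*log2(p) = 0.455680
H = 0.290107 + 0.421484 + 0.469824 + 0.469824 + 0.421484 + 0.455680 = 2.528403

H = 2.5284 bits/symbol


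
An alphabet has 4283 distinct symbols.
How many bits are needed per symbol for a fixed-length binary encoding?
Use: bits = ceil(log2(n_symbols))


log2(4283) = 12.0644
Bracket: 2^12 = 4096 < 4283 <= 2^13 = 8192
So ceil(log2(4283)) = 13

bits = ceil(log2(4283)) = ceil(12.0644) = 13 bits


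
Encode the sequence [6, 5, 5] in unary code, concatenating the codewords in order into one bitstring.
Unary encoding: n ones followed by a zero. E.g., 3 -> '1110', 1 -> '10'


Encode each number as n ones followed by a terminating 0:
  6 -> 1111110 (7 bits)
  5 -> 111110 (6 bits)
  5 -> 111110 (6 bits)
Total length = 7 + 6 + 6 = 19 bits.

Unary([6, 5, 5]) = 1111110111110111110 (19 bits)


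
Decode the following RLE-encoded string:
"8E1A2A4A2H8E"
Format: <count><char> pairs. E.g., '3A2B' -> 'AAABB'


Expanding each <count><char> pair:
  8E -> 'EEEEEEEE'
  1A -> 'A'
  2A -> 'AA'
  4A -> 'AAAA'
  2H -> 'HH'
  8E -> 'EEEEEEEE'

Decoded = EEEEEEEEAAAAAAAHHEEEEEEEE


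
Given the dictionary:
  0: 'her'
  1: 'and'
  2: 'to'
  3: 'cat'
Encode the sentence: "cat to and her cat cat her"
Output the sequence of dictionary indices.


Look up each word in the dictionary:
  'cat' -> 3
  'to' -> 2
  'and' -> 1
  'her' -> 0
  'cat' -> 3
  'cat' -> 3
  'her' -> 0

Encoded: [3, 2, 1, 0, 3, 3, 0]


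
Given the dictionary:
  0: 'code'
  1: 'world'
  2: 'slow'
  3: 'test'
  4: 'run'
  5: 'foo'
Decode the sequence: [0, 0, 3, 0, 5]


Look up each index in the dictionary:
  0 -> 'code'
  0 -> 'code'
  3 -> 'test'
  0 -> 'code'
  5 -> 'foo'

Decoded: "code code test code foo"


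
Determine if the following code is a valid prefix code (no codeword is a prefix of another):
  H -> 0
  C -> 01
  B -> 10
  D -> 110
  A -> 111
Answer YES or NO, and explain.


Checking each pair (does one codeword prefix another?):
  H='0' vs C='01': prefix -- VIOLATION

NO -- this is NOT a valid prefix code. H (0) is a prefix of C (01).


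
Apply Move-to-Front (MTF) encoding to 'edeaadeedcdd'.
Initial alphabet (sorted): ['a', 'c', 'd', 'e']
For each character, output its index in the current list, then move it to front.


MTF encoding:
'e': index 3 in ['a', 'c', 'd', 'e'] -> ['e', 'a', 'c', 'd']
'd': index 3 in ['e', 'a', 'c', 'd'] -> ['d', 'e', 'a', 'c']
'e': index 1 in ['d', 'e', 'a', 'c'] -> ['e', 'd', 'a', 'c']
'a': index 2 in ['e', 'd', 'a', 'c'] -> ['a', 'e', 'd', 'c']
'a': index 0 in ['a', 'e', 'd', 'c'] -> ['a', 'e', 'd', 'c']
'd': index 2 in ['a', 'e', 'd', 'c'] -> ['d', 'a', 'e', 'c']
'e': index 2 in ['d', 'a', 'e', 'c'] -> ['e', 'd', 'a', 'c']
'e': index 0 in ['e', 'd', 'a', 'c'] -> ['e', 'd', 'a', 'c']
'd': index 1 in ['e', 'd', 'a', 'c'] -> ['d', 'e', 'a', 'c']
'c': index 3 in ['d', 'e', 'a', 'c'] -> ['c', 'd', 'e', 'a']
'd': index 1 in ['c', 'd', 'e', 'a'] -> ['d', 'c', 'e', 'a']
'd': index 0 in ['d', 'c', 'e', 'a'] -> ['d', 'c', 'e', 'a']


Output: [3, 3, 1, 2, 0, 2, 2, 0, 1, 3, 1, 0]


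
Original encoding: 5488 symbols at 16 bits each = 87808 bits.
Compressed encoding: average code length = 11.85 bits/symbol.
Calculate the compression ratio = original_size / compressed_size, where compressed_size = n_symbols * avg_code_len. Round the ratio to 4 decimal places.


original_size = n_symbols * orig_bits = 5488 * 16 = 87808 bits
compressed_size = n_symbols * avg_code_len = 5488 * 11.85 = 65032.8 bits
ratio = original_size / compressed_size = 87808 / 65032.8 = 1.3502

Compression ratio = 1.3502


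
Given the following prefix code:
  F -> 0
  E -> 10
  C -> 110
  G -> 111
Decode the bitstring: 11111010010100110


Decoding step by step:
Bits 111 -> G
Bits 110 -> C
Bits 10 -> E
Bits 0 -> F
Bits 10 -> E
Bits 10 -> E
Bits 0 -> F
Bits 110 -> C


Decoded message: GCEFEEFC


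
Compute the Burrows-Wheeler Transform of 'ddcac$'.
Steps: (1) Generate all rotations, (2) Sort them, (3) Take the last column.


Rotations (sorted):
  0: $ddcac -> last char: c
  1: ac$ddc -> last char: c
  2: c$ddca -> last char: a
  3: cac$dd -> last char: d
  4: dcac$d -> last char: d
  5: ddcac$ -> last char: $


BWT = ccadd$


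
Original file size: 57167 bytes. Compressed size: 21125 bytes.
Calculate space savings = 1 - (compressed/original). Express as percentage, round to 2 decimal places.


ratio = compressed/original = 21125/57167 = 0.369531
savings = 1 - ratio = 1 - 0.369531 = 0.630469
as a percentage: 0.630469 * 100 = 63.05%

Space savings = 1 - 21125/57167 = 63.05%


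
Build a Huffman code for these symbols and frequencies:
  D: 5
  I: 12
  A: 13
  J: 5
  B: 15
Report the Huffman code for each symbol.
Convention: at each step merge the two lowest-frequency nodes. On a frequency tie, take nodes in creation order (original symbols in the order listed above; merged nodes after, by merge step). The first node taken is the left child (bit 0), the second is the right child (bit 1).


Huffman tree construction:
Step 1: Merge D(5) + J(5) = 10
Step 2: Merge (D+J)(10) + I(12) = 22
Step 3: Merge A(13) + B(15) = 28
Step 4: Merge ((D+J)+I)(22) + (A+B)(28) = 50
Read each symbol's code off the tree from the root (left child = 0, right child = 1).

Codes:
  D: 000 (length 3)
  I: 01 (length 2)
  A: 10 (length 2)
  J: 001 (length 3)
  B: 11 (length 2)
Average code length: 110/50 = 2.2000 bits/symbol


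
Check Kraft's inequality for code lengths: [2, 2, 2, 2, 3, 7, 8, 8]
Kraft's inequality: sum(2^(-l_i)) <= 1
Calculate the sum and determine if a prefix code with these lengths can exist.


Sum = 2^(-2) + 2^(-2) + 2^(-2) + 2^(-2) + 2^(-3) + 2^(-7) + 2^(-8) + 2^(-8)
    = 0.25 + 0.25 + 0.25 + 0.25 + 0.125 + 0.0078125 + 0.00390625 + 0.00390625
    = 292/256 = 1.140625
Since 1.140625 > 1, Kraft's inequality is NOT satisfied.
A prefix code with these lengths CANNOT exist.

Kraft sum = 1.140625. Not satisfied.


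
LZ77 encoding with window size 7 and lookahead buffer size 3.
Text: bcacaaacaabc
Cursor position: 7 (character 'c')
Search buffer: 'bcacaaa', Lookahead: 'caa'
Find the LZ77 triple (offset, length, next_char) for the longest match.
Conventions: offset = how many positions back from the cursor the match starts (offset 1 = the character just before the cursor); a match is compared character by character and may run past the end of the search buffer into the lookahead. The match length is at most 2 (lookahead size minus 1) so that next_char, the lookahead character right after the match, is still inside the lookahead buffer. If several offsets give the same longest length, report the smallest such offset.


Try each offset into the search buffer:
  offset=1 (pos 6, char 'a'): match length 0
  offset=2 (pos 5, char 'a'): match length 0
  offset=3 (pos 4, char 'a'): match length 0
  offset=4 (pos 3, char 'c'): match length 2
  offset=5 (pos 2, char 'a'): match length 0
  offset=6 (pos 1, char 'c'): match length 2
  offset=7 (pos 0, char 'b'): match length 0
Longest match has length 2, found at offsets 4, 6; take the smallest, offset 4.
next_char = character at position 7 + 2 = 9 -> 'a'

Best match: offset=4, length=2 (matching 'ca' starting at position 3)
LZ77 triple: (4, 2, 'a')


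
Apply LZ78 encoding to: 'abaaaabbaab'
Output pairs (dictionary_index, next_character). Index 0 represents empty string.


LZ78 encoding steps:
Dictionary: {0: ''}
Step 1: w='' (idx 0), next='a' -> output (0, 'a'), add 'a' as idx 1
Step 2: w='' (idx 0), next='b' -> output (0, 'b'), add 'b' as idx 2
Step 3: w='a' (idx 1), next='a' -> output (1, 'a'), add 'aa' as idx 3
Step 4: w='aa' (idx 3), next='b' -> output (3, 'b'), add 'aab' as idx 4
Step 5: w='b' (idx 2), next='a' -> output (2, 'a'), add 'ba' as idx 5
Step 6: w='a' (idx 1), next='b' -> output (1, 'b'), add 'ab' as idx 6


Encoded: [(0, 'a'), (0, 'b'), (1, 'a'), (3, 'b'), (2, 'a'), (1, 'b')]


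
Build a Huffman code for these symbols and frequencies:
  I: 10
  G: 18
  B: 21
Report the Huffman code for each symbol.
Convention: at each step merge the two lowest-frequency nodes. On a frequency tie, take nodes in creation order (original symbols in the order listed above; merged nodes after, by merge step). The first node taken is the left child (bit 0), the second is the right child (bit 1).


Huffman tree construction:
Step 1: Merge I(10) + G(18) = 28
Step 2: Merge B(21) + (I+G)(28) = 49
Read each symbol's code off the tree from the root (left child = 0, right child = 1).

Codes:
  I: 10 (length 2)
  G: 11 (length 2)
  B: 0 (length 1)
Average code length: 77/49 = 1.5714 bits/symbol


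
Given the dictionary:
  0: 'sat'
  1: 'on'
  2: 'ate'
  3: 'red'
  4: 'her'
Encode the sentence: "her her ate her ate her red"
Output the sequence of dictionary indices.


Look up each word in the dictionary:
  'her' -> 4
  'her' -> 4
  'ate' -> 2
  'her' -> 4
  'ate' -> 2
  'her' -> 4
  'red' -> 3

Encoded: [4, 4, 2, 4, 2, 4, 3]


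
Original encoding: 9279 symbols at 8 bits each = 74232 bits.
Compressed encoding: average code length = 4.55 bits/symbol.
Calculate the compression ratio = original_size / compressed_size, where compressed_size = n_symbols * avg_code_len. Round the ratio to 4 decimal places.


original_size = n_symbols * orig_bits = 9279 * 8 = 74232 bits
compressed_size = n_symbols * avg_code_len = 9279 * 4.55 = 42219.45 bits
ratio = original_size / compressed_size = 74232 / 42219.45 = 1.7582

Compression ratio = 1.7582


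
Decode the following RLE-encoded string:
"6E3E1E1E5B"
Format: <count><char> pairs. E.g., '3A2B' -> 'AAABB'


Expanding each <count><char> pair:
  6E -> 'EEEEEE'
  3E -> 'EEE'
  1E -> 'E'
  1E -> 'E'
  5B -> 'BBBBB'

Decoded = EEEEEEEEEEEBBBBB


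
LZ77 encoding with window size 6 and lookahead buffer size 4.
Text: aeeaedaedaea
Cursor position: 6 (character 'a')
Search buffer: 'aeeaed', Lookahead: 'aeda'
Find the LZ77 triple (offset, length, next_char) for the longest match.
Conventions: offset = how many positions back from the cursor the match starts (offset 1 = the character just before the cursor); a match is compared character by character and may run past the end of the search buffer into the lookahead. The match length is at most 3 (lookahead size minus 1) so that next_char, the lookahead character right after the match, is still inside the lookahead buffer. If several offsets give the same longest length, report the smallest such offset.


Try each offset into the search buffer:
  offset=1 (pos 5, char 'd'): match length 0
  offset=2 (pos 4, char 'e'): match length 0
  offset=3 (pos 3, char 'a'): match length 3
  offset=4 (pos 2, char 'e'): match length 0
  offset=5 (pos 1, char 'e'): match length 0
  offset=6 (pos 0, char 'a'): match length 2
Longest match has length 3 at offset 3.
next_char = character at position 6 + 3 = 9 -> 'a'

Best match: offset=3, length=3 (matching 'aed' starting at position 3)
LZ77 triple: (3, 3, 'a')


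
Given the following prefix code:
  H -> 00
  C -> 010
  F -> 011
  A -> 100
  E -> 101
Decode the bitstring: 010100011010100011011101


Decoding step by step:
Bits 010 -> C
Bits 100 -> A
Bits 011 -> F
Bits 010 -> C
Bits 100 -> A
Bits 011 -> F
Bits 011 -> F
Bits 101 -> E


Decoded message: CAFCAFFE


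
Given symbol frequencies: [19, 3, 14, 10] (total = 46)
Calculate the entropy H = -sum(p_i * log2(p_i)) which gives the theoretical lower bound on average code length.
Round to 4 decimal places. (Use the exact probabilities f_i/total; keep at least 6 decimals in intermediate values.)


Per-symbol terms -p_i * log2(p_i) with p_i = f_i/46:
  p = 19/46 = 0.413043: log2(p) = -1.275634, -p*log2(p) = 0.526892
  p = 3/46 = 0.065217: log2(p) = -3.938599, -p*log2(p) = 0.256865
  p = 14/46 = 0.304348: log2(p) = -1.716207, -p*log2(p) = 0.522324
  p = 10/46 = 0.217391: log2(p) = -2.201634, -p*log2(p) = 0.478616
H = 0.526892 + 0.256865 + 0.522324 + 0.478616 = 1.784697

H = 1.7847 bits/symbol


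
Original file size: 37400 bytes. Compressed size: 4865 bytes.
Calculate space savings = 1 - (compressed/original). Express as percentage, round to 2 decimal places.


ratio = compressed/original = 4865/37400 = 0.13008
savings = 1 - ratio = 1 - 0.13008 = 0.86992
as a percentage: 0.86992 * 100 = 86.99%

Space savings = 1 - 4865/37400 = 86.99%


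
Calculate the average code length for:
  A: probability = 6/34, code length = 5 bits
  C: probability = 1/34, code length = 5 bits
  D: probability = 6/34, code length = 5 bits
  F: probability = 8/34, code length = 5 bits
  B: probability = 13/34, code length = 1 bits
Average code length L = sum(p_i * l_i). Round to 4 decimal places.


Weighted contributions p_i * l_i:
  A: (6/34) * 5 = 30/34
  C: (1/34) * 5 = 5/34
  D: (6/34) * 5 = 30/34
  F: (8/34) * 5 = 40/34
  B: (13/34) * 1 = 13/34
Sum = (30 + 5 + 30 + 40 + 13)/34 = 118/34

L = 118/34 = 3.4706 bits/symbol


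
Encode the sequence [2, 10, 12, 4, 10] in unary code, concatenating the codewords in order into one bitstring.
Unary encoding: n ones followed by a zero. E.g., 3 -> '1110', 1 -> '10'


Encode each number as n ones followed by a terminating 0:
  2 -> 110 (3 bits)
  10 -> 11111111110 (11 bits)
  12 -> 1111111111110 (13 bits)
  4 -> 11110 (5 bits)
  10 -> 11111111110 (11 bits)
Total length = 3 + 11 + 13 + 5 + 11 = 43 bits.

Unary([2, 10, 12, 4, 10]) = 1101111111111011111111111101111011111111110 (43 bits)


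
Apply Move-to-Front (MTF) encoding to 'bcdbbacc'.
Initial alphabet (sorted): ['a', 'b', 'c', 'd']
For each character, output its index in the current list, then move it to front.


MTF encoding:
'b': index 1 in ['a', 'b', 'c', 'd'] -> ['b', 'a', 'c', 'd']
'c': index 2 in ['b', 'a', 'c', 'd'] -> ['c', 'b', 'a', 'd']
'd': index 3 in ['c', 'b', 'a', 'd'] -> ['d', 'c', 'b', 'a']
'b': index 2 in ['d', 'c', 'b', 'a'] -> ['b', 'd', 'c', 'a']
'b': index 0 in ['b', 'd', 'c', 'a'] -> ['b', 'd', 'c', 'a']
'a': index 3 in ['b', 'd', 'c', 'a'] -> ['a', 'b', 'd', 'c']
'c': index 3 in ['a', 'b', 'd', 'c'] -> ['c', 'a', 'b', 'd']
'c': index 0 in ['c', 'a', 'b', 'd'] -> ['c', 'a', 'b', 'd']


Output: [1, 2, 3, 2, 0, 3, 3, 0]


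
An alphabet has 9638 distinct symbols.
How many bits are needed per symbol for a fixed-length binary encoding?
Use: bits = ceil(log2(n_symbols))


log2(9638) = 13.2345
Bracket: 2^13 = 8192 < 9638 <= 2^14 = 16384
So ceil(log2(9638)) = 14

bits = ceil(log2(9638)) = ceil(13.2345) = 14 bits


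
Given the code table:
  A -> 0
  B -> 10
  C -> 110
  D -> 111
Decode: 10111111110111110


Decoding:
10 -> B
111 -> D
111 -> D
110 -> C
111 -> D
110 -> C


Result: BDDCDC


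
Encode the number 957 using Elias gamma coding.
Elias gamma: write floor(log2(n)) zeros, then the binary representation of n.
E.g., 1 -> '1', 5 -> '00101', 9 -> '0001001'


num_bits = floor(log2(957)) + 1 = 10
leading_zeros = num_bits - 1 = 9
binary(957) = 1110111101

Elias gamma(957) = '000000000' + '1110111101' = 0000000001110111101 (19 bits)


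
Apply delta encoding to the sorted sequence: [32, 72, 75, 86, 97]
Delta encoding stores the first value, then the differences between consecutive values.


First value: 32
Deltas:
  72 - 32 = 40
  75 - 72 = 3
  86 - 75 = 11
  97 - 86 = 11


Delta encoded: [32, 40, 3, 11, 11]


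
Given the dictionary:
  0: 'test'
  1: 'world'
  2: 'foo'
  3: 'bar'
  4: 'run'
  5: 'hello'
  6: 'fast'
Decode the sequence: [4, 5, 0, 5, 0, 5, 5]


Look up each index in the dictionary:
  4 -> 'run'
  5 -> 'hello'
  0 -> 'test'
  5 -> 'hello'
  0 -> 'test'
  5 -> 'hello'
  5 -> 'hello'

Decoded: "run hello test hello test hello hello"


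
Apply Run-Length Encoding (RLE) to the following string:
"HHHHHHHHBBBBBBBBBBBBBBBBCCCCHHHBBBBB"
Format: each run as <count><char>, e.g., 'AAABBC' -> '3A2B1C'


Scanning runs left to right:
  i=0: run of 'H' x 8 -> '8H'
  i=8: run of 'B' x 16 -> '16B'
  i=24: run of 'C' x 4 -> '4C'
  i=28: run of 'H' x 3 -> '3H'
  i=31: run of 'B' x 5 -> '5B'

RLE = 8H16B4C3H5B


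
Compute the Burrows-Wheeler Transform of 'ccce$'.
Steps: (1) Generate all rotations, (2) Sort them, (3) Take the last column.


Rotations (sorted):
  0: $ccce -> last char: e
  1: ccce$ -> last char: $
  2: cce$c -> last char: c
  3: ce$cc -> last char: c
  4: e$ccc -> last char: c


BWT = e$ccc


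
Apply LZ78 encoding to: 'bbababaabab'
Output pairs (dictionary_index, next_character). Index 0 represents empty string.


LZ78 encoding steps:
Dictionary: {0: ''}
Step 1: w='' (idx 0), next='b' -> output (0, 'b'), add 'b' as idx 1
Step 2: w='b' (idx 1), next='a' -> output (1, 'a'), add 'ba' as idx 2
Step 3: w='ba' (idx 2), next='b' -> output (2, 'b'), add 'bab' as idx 3
Step 4: w='' (idx 0), next='a' -> output (0, 'a'), add 'a' as idx 4
Step 5: w='a' (idx 4), next='b' -> output (4, 'b'), add 'ab' as idx 5
Step 6: w='ab' (idx 5), end of input -> output (5, '')


Encoded: [(0, 'b'), (1, 'a'), (2, 'b'), (0, 'a'), (4, 'b'), (5, '')]


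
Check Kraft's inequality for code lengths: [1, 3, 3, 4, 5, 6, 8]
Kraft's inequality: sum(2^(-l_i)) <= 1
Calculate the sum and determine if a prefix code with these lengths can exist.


Sum = 2^(-1) + 2^(-3) + 2^(-3) + 2^(-4) + 2^(-5) + 2^(-6) + 2^(-8)
    = 0.5 + 0.125 + 0.125 + 0.0625 + 0.03125 + 0.015625 + 0.00390625
    = 221/256 = 0.86328125
Since 0.86328125 <= 1, Kraft's inequality IS satisfied.
A prefix code with these lengths CAN exist.

Kraft sum = 0.86328125. Satisfied.


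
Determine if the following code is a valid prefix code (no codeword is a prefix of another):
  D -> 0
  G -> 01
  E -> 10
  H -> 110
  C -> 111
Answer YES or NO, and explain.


Checking each pair (does one codeword prefix another?):
  D='0' vs G='01': prefix -- VIOLATION

NO -- this is NOT a valid prefix code. D (0) is a prefix of G (01).


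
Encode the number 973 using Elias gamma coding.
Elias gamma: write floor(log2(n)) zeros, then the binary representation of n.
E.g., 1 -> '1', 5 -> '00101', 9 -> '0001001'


num_bits = floor(log2(973)) + 1 = 10
leading_zeros = num_bits - 1 = 9
binary(973) = 1111001101

Elias gamma(973) = '000000000' + '1111001101' = 0000000001111001101 (19 bits)


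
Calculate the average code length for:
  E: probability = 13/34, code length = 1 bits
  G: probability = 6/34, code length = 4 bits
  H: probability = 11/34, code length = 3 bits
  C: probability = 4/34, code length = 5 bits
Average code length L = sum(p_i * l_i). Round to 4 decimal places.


Weighted contributions p_i * l_i:
  E: (13/34) * 1 = 13/34
  G: (6/34) * 4 = 24/34
  H: (11/34) * 3 = 33/34
  C: (4/34) * 5 = 20/34
Sum = (13 + 24 + 33 + 20)/34 = 90/34

L = 90/34 = 2.6471 bits/symbol


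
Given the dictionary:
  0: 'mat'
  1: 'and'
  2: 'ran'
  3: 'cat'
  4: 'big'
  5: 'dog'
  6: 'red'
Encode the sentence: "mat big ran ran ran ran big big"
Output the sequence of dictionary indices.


Look up each word in the dictionary:
  'mat' -> 0
  'big' -> 4
  'ran' -> 2
  'ran' -> 2
  'ran' -> 2
  'ran' -> 2
  'big' -> 4
  'big' -> 4

Encoded: [0, 4, 2, 2, 2, 2, 4, 4]


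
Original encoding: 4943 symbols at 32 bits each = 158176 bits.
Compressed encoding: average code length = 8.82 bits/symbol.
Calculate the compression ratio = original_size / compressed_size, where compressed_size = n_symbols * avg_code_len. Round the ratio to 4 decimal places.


original_size = n_symbols * orig_bits = 4943 * 32 = 158176 bits
compressed_size = n_symbols * avg_code_len = 4943 * 8.82 = 43597.26 bits
ratio = original_size / compressed_size = 158176 / 43597.26 = 3.6281

Compression ratio = 3.6281


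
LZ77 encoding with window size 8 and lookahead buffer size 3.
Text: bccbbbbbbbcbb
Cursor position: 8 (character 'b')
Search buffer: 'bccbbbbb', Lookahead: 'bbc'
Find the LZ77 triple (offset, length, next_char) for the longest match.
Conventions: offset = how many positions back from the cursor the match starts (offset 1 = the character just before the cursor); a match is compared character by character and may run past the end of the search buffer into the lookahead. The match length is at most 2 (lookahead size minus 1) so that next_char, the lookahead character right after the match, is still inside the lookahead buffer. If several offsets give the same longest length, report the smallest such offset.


Try each offset into the search buffer:
  offset=1 (pos 7, char 'b'): match length 2
  offset=2 (pos 6, char 'b'): match length 2
  offset=3 (pos 5, char 'b'): match length 2
  offset=4 (pos 4, char 'b'): match length 2
  offset=5 (pos 3, char 'b'): match length 2
  offset=6 (pos 2, char 'c'): match length 0
  offset=7 (pos 1, char 'c'): match length 0
  offset=8 (pos 0, char 'b'): match length 1
Longest match has length 2, found at offsets 1, 2, 3, 4, 5; take the smallest, offset 1.
next_char = character at position 8 + 2 = 10 -> 'c'

Best match: offset=1, length=2 (matching 'bb' starting at position 7)
LZ77 triple: (1, 2, 'c')


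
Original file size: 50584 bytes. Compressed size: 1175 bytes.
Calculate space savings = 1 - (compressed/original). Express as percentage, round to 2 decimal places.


ratio = compressed/original = 1175/50584 = 0.023229
savings = 1 - ratio = 1 - 0.023229 = 0.976771
as a percentage: 0.976771 * 100 = 97.68%

Space savings = 1 - 1175/50584 = 97.68%


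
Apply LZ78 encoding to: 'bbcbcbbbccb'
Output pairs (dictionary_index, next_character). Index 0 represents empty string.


LZ78 encoding steps:
Dictionary: {0: ''}
Step 1: w='' (idx 0), next='b' -> output (0, 'b'), add 'b' as idx 1
Step 2: w='b' (idx 1), next='c' -> output (1, 'c'), add 'bc' as idx 2
Step 3: w='bc' (idx 2), next='b' -> output (2, 'b'), add 'bcb' as idx 3
Step 4: w='b' (idx 1), next='b' -> output (1, 'b'), add 'bb' as idx 4
Step 5: w='' (idx 0), next='c' -> output (0, 'c'), add 'c' as idx 5
Step 6: w='c' (idx 5), next='b' -> output (5, 'b'), add 'cb' as idx 6


Encoded: [(0, 'b'), (1, 'c'), (2, 'b'), (1, 'b'), (0, 'c'), (5, 'b')]


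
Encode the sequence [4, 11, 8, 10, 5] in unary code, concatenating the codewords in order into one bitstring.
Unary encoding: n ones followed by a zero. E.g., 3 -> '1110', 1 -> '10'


Encode each number as n ones followed by a terminating 0:
  4 -> 11110 (5 bits)
  11 -> 111111111110 (12 bits)
  8 -> 111111110 (9 bits)
  10 -> 11111111110 (11 bits)
  5 -> 111110 (6 bits)
Total length = 5 + 12 + 9 + 11 + 6 = 43 bits.

Unary([4, 11, 8, 10, 5]) = 1111011111111111011111111011111111110111110 (43 bits)


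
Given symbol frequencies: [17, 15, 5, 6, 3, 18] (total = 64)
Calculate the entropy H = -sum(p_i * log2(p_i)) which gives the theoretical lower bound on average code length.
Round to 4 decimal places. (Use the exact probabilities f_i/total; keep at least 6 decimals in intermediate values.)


Per-symbol terms -p_i * log2(p_i) with p_i = f_i/64:
  p = 17/64 = 0.265625: log2(p) = -1.912537, -p*log2(p) = 0.508018
  p = 15/64 = 0.234375: log2(p) = -2.093109, -p*log2(p) = 0.490573
  p = 5/64 = 0.078125: log2(p) = -3.678072, -p*log2(p) = 0.287349
  p = 6/64 = 0.093750: log2(p) = -3.415037, -p*log2(p) = 0.320160
  p = 3/64 = 0.046875: log2(p) = -4.415037, -p*log2(p) = 0.206955
  p = 18/64 = 0.281250: log2(p) = -1.830075, -p*log2(p) = 0.514709
H = 0.508018 + 0.490573 + 0.287349 + 0.320160 + 0.206955 + 0.514709 = 2.327764

H = 2.3278 bits/symbol


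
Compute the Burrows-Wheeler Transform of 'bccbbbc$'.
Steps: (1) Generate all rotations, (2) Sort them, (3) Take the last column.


Rotations (sorted):
  0: $bccbbbc -> last char: c
  1: bbbc$bcc -> last char: c
  2: bbc$bccb -> last char: b
  3: bc$bccbb -> last char: b
  4: bccbbbc$ -> last char: $
  5: c$bccbbb -> last char: b
  6: cbbbc$bc -> last char: c
  7: ccbbbc$b -> last char: b


BWT = ccbb$bcb


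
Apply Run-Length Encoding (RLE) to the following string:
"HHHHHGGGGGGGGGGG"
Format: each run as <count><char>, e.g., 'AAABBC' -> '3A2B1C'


Scanning runs left to right:
  i=0: run of 'H' x 5 -> '5H'
  i=5: run of 'G' x 11 -> '11G'

RLE = 5H11G


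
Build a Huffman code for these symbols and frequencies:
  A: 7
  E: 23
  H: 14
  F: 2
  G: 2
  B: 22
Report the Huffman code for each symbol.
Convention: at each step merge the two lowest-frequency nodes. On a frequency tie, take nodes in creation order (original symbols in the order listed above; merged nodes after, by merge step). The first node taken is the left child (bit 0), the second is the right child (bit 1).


Huffman tree construction:
Step 1: Merge F(2) + G(2) = 4
Step 2: Merge (F+G)(4) + A(7) = 11
Step 3: Merge ((F+G)+A)(11) + H(14) = 25
Step 4: Merge B(22) + E(23) = 45
Step 5: Merge (((F+G)+A)+H)(25) + (B+E)(45) = 70
Read each symbol's code off the tree from the root (left child = 0, right child = 1).

Codes:
  A: 001 (length 3)
  E: 11 (length 2)
  H: 01 (length 2)
  F: 0000 (length 4)
  G: 0001 (length 4)
  B: 10 (length 2)
Average code length: 155/70 = 2.2143 bits/symbol


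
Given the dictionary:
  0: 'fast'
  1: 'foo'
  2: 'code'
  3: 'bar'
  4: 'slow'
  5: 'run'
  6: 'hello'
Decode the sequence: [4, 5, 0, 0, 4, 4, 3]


Look up each index in the dictionary:
  4 -> 'slow'
  5 -> 'run'
  0 -> 'fast'
  0 -> 'fast'
  4 -> 'slow'
  4 -> 'slow'
  3 -> 'bar'

Decoded: "slow run fast fast slow slow bar"


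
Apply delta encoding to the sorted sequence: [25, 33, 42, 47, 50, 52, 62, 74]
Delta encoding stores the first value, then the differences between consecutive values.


First value: 25
Deltas:
  33 - 25 = 8
  42 - 33 = 9
  47 - 42 = 5
  50 - 47 = 3
  52 - 50 = 2
  62 - 52 = 10
  74 - 62 = 12


Delta encoded: [25, 8, 9, 5, 3, 2, 10, 12]


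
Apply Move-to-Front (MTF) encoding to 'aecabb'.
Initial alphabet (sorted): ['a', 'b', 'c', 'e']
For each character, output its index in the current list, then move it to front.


MTF encoding:
'a': index 0 in ['a', 'b', 'c', 'e'] -> ['a', 'b', 'c', 'e']
'e': index 3 in ['a', 'b', 'c', 'e'] -> ['e', 'a', 'b', 'c']
'c': index 3 in ['e', 'a', 'b', 'c'] -> ['c', 'e', 'a', 'b']
'a': index 2 in ['c', 'e', 'a', 'b'] -> ['a', 'c', 'e', 'b']
'b': index 3 in ['a', 'c', 'e', 'b'] -> ['b', 'a', 'c', 'e']
'b': index 0 in ['b', 'a', 'c', 'e'] -> ['b', 'a', 'c', 'e']


Output: [0, 3, 3, 2, 3, 0]


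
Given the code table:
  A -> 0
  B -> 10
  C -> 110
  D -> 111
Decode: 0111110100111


Decoding:
0 -> A
111 -> D
110 -> C
10 -> B
0 -> A
111 -> D


Result: ADCBAD


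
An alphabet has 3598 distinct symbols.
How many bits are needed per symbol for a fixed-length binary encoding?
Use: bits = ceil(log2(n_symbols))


log2(3598) = 11.813
Bracket: 2^11 = 2048 < 3598 <= 2^12 = 4096
So ceil(log2(3598)) = 12

bits = ceil(log2(3598)) = ceil(11.813) = 12 bits


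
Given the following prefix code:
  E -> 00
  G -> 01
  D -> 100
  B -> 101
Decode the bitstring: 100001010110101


Decoding step by step:
Bits 100 -> D
Bits 00 -> E
Bits 101 -> B
Bits 01 -> G
Bits 101 -> B
Bits 01 -> G


Decoded message: DEBGBG


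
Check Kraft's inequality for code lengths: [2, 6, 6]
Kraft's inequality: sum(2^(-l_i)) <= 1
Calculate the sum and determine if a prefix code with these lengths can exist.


Sum = 2^(-2) + 2^(-6) + 2^(-6)
    = 0.25 + 0.015625 + 0.015625
    = 18/64 = 0.28125
Since 0.28125 <= 1, Kraft's inequality IS satisfied.
A prefix code with these lengths CAN exist.

Kraft sum = 0.28125. Satisfied.


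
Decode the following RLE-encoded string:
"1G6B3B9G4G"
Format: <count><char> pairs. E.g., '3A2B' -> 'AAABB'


Expanding each <count><char> pair:
  1G -> 'G'
  6B -> 'BBBBBB'
  3B -> 'BBB'
  9G -> 'GGGGGGGGG'
  4G -> 'GGGG'

Decoded = GBBBBBBBBBGGGGGGGGGGGGG


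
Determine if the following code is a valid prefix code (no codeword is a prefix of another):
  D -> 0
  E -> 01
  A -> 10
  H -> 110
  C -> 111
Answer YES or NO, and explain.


Checking each pair (does one codeword prefix another?):
  D='0' vs E='01': prefix -- VIOLATION

NO -- this is NOT a valid prefix code. D (0) is a prefix of E (01).


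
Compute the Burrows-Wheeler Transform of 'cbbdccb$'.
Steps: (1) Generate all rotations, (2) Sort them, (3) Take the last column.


Rotations (sorted):
  0: $cbbdccb -> last char: b
  1: b$cbbdcc -> last char: c
  2: bbdccb$c -> last char: c
  3: bdccb$cb -> last char: b
  4: cb$cbbdc -> last char: c
  5: cbbdccb$ -> last char: $
  6: ccb$cbbd -> last char: d
  7: dccb$cbb -> last char: b


BWT = bccbc$db


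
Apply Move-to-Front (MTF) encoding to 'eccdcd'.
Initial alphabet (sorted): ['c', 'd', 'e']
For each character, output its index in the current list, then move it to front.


MTF encoding:
'e': index 2 in ['c', 'd', 'e'] -> ['e', 'c', 'd']
'c': index 1 in ['e', 'c', 'd'] -> ['c', 'e', 'd']
'c': index 0 in ['c', 'e', 'd'] -> ['c', 'e', 'd']
'd': index 2 in ['c', 'e', 'd'] -> ['d', 'c', 'e']
'c': index 1 in ['d', 'c', 'e'] -> ['c', 'd', 'e']
'd': index 1 in ['c', 'd', 'e'] -> ['d', 'c', 'e']


Output: [2, 1, 0, 2, 1, 1]


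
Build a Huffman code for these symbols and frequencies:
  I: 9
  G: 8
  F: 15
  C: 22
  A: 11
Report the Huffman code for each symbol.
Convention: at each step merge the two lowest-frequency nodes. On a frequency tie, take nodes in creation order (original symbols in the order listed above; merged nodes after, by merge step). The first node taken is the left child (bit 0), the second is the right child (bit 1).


Huffman tree construction:
Step 1: Merge G(8) + I(9) = 17
Step 2: Merge A(11) + F(15) = 26
Step 3: Merge (G+I)(17) + C(22) = 39
Step 4: Merge (A+F)(26) + ((G+I)+C)(39) = 65
Read each symbol's code off the tree from the root (left child = 0, right child = 1).

Codes:
  I: 101 (length 3)
  G: 100 (length 3)
  F: 01 (length 2)
  C: 11 (length 2)
  A: 00 (length 2)
Average code length: 147/65 = 2.2615 bits/symbol


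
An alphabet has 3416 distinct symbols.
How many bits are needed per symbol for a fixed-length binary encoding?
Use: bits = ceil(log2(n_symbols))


log2(3416) = 11.7381
Bracket: 2^11 = 2048 < 3416 <= 2^12 = 4096
So ceil(log2(3416)) = 12

bits = ceil(log2(3416)) = ceil(11.7381) = 12 bits


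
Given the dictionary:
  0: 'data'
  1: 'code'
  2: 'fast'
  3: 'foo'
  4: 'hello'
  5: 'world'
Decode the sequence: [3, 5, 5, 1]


Look up each index in the dictionary:
  3 -> 'foo'
  5 -> 'world'
  5 -> 'world'
  1 -> 'code'

Decoded: "foo world world code"


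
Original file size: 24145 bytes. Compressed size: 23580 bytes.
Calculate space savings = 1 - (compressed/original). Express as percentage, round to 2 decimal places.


ratio = compressed/original = 23580/24145 = 0.9766
savings = 1 - ratio = 1 - 0.9766 = 0.0234
as a percentage: 0.0234 * 100 = 2.34%

Space savings = 1 - 23580/24145 = 2.34%


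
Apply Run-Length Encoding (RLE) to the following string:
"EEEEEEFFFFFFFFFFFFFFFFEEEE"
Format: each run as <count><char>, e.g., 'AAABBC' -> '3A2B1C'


Scanning runs left to right:
  i=0: run of 'E' x 6 -> '6E'
  i=6: run of 'F' x 16 -> '16F'
  i=22: run of 'E' x 4 -> '4E'

RLE = 6E16F4E


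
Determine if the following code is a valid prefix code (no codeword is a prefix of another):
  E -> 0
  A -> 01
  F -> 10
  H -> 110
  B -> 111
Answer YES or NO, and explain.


Checking each pair (does one codeword prefix another?):
  E='0' vs A='01': prefix -- VIOLATION

NO -- this is NOT a valid prefix code. E (0) is a prefix of A (01).


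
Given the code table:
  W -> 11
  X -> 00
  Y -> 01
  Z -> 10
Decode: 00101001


Decoding:
00 -> X
10 -> Z
10 -> Z
01 -> Y


Result: XZZY


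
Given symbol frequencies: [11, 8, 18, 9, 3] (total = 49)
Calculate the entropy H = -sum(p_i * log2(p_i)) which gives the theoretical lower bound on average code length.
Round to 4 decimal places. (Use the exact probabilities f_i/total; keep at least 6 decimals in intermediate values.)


Per-symbol terms -p_i * log2(p_i) with p_i = f_i/49:
  p = 11/49 = 0.224490: log2(p) = -2.155278, -p*log2(p) = 0.483838
  p = 8/49 = 0.163265: log2(p) = -2.614710, -p*log2(p) = 0.426891
  p = 18/49 = 0.367347: log2(p) = -1.444785, -p*log2(p) = 0.530737
  p = 9/49 = 0.183673: log2(p) = -2.444785, -p*log2(p) = 0.449042
  p = 3/49 = 0.061224: log2(p) = -4.029747, -p*log2(p) = 0.246719
H = 0.483838 + 0.426891 + 0.530737 + 0.449042 + 0.246719 = 2.137227

H = 2.1372 bits/symbol


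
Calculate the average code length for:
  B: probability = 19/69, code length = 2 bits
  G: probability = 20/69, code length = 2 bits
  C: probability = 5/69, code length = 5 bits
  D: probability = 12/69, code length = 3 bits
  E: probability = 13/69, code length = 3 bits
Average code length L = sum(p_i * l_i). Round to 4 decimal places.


Weighted contributions p_i * l_i:
  B: (19/69) * 2 = 38/69
  G: (20/69) * 2 = 40/69
  C: (5/69) * 5 = 25/69
  D: (12/69) * 3 = 36/69
  E: (13/69) * 3 = 39/69
Sum = (38 + 40 + 25 + 36 + 39)/69 = 178/69

L = 178/69 = 2.5797 bits/symbol


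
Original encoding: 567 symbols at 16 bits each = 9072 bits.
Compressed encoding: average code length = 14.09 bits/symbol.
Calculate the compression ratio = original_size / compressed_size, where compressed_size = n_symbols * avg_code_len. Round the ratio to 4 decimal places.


original_size = n_symbols * orig_bits = 567 * 16 = 9072 bits
compressed_size = n_symbols * avg_code_len = 567 * 14.09 = 7989.03 bits
ratio = original_size / compressed_size = 9072 / 7989.03 = 1.1356

Compression ratio = 1.1356


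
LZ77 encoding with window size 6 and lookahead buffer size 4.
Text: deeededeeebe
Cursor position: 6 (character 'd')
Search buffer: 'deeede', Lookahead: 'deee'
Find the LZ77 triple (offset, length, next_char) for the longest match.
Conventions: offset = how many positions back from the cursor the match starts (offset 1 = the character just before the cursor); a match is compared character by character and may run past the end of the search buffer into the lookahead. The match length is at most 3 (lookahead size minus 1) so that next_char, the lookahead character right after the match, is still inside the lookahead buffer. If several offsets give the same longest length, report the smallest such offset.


Try each offset into the search buffer:
  offset=1 (pos 5, char 'e'): match length 0
  offset=2 (pos 4, char 'd'): match length 2
  offset=3 (pos 3, char 'e'): match length 0
  offset=4 (pos 2, char 'e'): match length 0
  offset=5 (pos 1, char 'e'): match length 0
  offset=6 (pos 0, char 'd'): match length 3
Longest match has length 3 at offset 6.
next_char = character at position 6 + 3 = 9 -> 'e'

Best match: offset=6, length=3 (matching 'dee' starting at position 0)
LZ77 triple: (6, 3, 'e')


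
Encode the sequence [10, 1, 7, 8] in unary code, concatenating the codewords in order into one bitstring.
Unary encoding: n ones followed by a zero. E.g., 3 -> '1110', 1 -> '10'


Encode each number as n ones followed by a terminating 0:
  10 -> 11111111110 (11 bits)
  1 -> 10 (2 bits)
  7 -> 11111110 (8 bits)
  8 -> 111111110 (9 bits)
Total length = 11 + 2 + 8 + 9 = 30 bits.

Unary([10, 1, 7, 8]) = 111111111101011111110111111110 (30 bits)


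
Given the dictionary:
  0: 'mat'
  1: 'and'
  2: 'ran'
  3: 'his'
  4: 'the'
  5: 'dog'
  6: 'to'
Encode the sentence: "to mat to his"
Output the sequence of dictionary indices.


Look up each word in the dictionary:
  'to' -> 6
  'mat' -> 0
  'to' -> 6
  'his' -> 3

Encoded: [6, 0, 6, 3]


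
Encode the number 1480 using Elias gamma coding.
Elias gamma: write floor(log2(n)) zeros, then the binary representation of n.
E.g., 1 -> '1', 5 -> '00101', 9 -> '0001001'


num_bits = floor(log2(1480)) + 1 = 11
leading_zeros = num_bits - 1 = 10
binary(1480) = 10111001000

Elias gamma(1480) = '0000000000' + '10111001000' = 000000000010111001000 (21 bits)


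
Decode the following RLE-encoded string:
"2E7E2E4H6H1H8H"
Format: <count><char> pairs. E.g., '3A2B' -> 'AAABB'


Expanding each <count><char> pair:
  2E -> 'EE'
  7E -> 'EEEEEEE'
  2E -> 'EE'
  4H -> 'HHHH'
  6H -> 'HHHHHH'
  1H -> 'H'
  8H -> 'HHHHHHHH'

Decoded = EEEEEEEEEEEHHHHHHHHHHHHHHHHHHH


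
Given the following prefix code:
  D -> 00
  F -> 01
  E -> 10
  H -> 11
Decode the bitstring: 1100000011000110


Decoding step by step:
Bits 11 -> H
Bits 00 -> D
Bits 00 -> D
Bits 00 -> D
Bits 11 -> H
Bits 00 -> D
Bits 01 -> F
Bits 10 -> E


Decoded message: HDDDHDFE


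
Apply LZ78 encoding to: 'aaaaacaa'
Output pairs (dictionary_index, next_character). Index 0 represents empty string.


LZ78 encoding steps:
Dictionary: {0: ''}
Step 1: w='' (idx 0), next='a' -> output (0, 'a'), add 'a' as idx 1
Step 2: w='a' (idx 1), next='a' -> output (1, 'a'), add 'aa' as idx 2
Step 3: w='aa' (idx 2), next='c' -> output (2, 'c'), add 'aac' as idx 3
Step 4: w='aa' (idx 2), end of input -> output (2, '')


Encoded: [(0, 'a'), (1, 'a'), (2, 'c'), (2, '')]


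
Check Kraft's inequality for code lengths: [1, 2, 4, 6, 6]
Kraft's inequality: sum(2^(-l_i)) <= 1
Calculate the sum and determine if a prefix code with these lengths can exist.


Sum = 2^(-1) + 2^(-2) + 2^(-4) + 2^(-6) + 2^(-6)
    = 0.5 + 0.25 + 0.0625 + 0.015625 + 0.015625
    = 54/64 = 0.84375
Since 0.84375 <= 1, Kraft's inequality IS satisfied.
A prefix code with these lengths CAN exist.

Kraft sum = 0.84375. Satisfied.


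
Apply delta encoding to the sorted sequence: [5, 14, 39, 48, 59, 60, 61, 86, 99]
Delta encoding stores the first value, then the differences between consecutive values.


First value: 5
Deltas:
  14 - 5 = 9
  39 - 14 = 25
  48 - 39 = 9
  59 - 48 = 11
  60 - 59 = 1
  61 - 60 = 1
  86 - 61 = 25
  99 - 86 = 13


Delta encoded: [5, 9, 25, 9, 11, 1, 1, 25, 13]


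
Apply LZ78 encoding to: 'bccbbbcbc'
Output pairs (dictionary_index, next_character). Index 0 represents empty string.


LZ78 encoding steps:
Dictionary: {0: ''}
Step 1: w='' (idx 0), next='b' -> output (0, 'b'), add 'b' as idx 1
Step 2: w='' (idx 0), next='c' -> output (0, 'c'), add 'c' as idx 2
Step 3: w='c' (idx 2), next='b' -> output (2, 'b'), add 'cb' as idx 3
Step 4: w='b' (idx 1), next='b' -> output (1, 'b'), add 'bb' as idx 4
Step 5: w='cb' (idx 3), next='c' -> output (3, 'c'), add 'cbc' as idx 5


Encoded: [(0, 'b'), (0, 'c'), (2, 'b'), (1, 'b'), (3, 'c')]
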